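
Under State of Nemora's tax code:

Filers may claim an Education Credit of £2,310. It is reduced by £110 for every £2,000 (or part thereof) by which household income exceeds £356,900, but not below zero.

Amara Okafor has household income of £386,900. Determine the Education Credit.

£660

Education Credit: income exceeds £356,900 by £30,000, which is 15 full-or-partial £2,000 increments; reduction = 15 × £110 = £1,650, leaving £660.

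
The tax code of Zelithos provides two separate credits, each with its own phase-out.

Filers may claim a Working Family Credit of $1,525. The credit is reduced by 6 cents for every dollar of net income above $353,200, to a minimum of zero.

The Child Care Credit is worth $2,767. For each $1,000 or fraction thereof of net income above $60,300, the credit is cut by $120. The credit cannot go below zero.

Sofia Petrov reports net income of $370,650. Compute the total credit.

$478

Working Family Credit: 6% of the $17,450 excess over $353,200 is $1,047; credit = $1,525 − $1,047 = $478.
Child Care Credit: income exceeds $60,300 by $310,350 → 311 increments × $120 = $37,320 ≥ base, so the credit is $0.
Total: $478 + $0 = $478.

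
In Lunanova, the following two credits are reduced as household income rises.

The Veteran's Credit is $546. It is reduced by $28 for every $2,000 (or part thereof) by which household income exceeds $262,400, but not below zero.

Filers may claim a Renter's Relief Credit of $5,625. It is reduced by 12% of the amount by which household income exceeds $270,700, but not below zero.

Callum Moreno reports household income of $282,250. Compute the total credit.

$4,505

Veteran's Credit: income exceeds $262,400 by $19,850, which is 10 full-or-partial $2,000 increments; reduction = 10 × $28 = $280, leaving $266.
Renter's Relief Credit: 12% of the $11,550 excess over $270,700 is $1,386; credit = $5,625 − $1,386 = $4,239.
Total: $266 + $4,239 = $4,505.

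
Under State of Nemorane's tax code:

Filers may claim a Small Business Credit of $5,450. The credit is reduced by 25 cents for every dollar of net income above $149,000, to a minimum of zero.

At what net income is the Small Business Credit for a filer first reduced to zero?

The credit falls by 25% of each dollar above $149,000, so it reaches zero when the excess is $5,450 / 25% = $21,800: income = $149,000 + $21,800 = $170,800.

$170,800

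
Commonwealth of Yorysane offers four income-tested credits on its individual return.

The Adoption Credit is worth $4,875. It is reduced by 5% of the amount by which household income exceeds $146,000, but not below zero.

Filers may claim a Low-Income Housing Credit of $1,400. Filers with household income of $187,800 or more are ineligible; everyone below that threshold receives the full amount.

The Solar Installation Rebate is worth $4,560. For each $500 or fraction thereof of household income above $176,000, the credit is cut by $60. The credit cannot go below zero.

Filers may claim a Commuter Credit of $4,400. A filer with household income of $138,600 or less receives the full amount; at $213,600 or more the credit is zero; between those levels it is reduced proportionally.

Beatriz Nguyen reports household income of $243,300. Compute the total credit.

$10

Adoption Credit: 5% of the $97,300 excess over $146,000 is $4,865; credit = $4,875 − $4,865 = $10.
Low-Income Housing Credit: $243,300 meets or exceeds the $187,800 cutoff, so the credit is $0.
Solar Installation Rebate: income exceeds $176,000 by $67,300 → 135 increments × $60 = $8,100 ≥ base, so the credit is $0.
Commuter Credit: $243,300 is at or above $213,600, so the credit is $0.
Total: $10 + $0 + $0 + $0 = $10.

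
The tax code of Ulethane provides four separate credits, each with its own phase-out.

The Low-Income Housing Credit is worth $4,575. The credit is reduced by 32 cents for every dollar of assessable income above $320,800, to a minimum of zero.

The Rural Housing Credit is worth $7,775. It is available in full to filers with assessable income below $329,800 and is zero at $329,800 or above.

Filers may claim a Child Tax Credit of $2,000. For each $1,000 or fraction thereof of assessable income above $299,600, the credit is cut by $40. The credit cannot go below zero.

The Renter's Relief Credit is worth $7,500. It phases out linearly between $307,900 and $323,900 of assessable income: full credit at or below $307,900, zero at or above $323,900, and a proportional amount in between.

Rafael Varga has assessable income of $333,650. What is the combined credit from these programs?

$1,063

Low-Income Housing Credit: 32% of the $12,850 excess over $320,800 is $4,112; credit = $4,575 − $4,112 = $463.
Rural Housing Credit: $333,650 meets or exceeds the $329,800 cutoff, so the credit is $0.
Child Tax Credit: income exceeds $299,600 by $34,050, which is 35 full-or-partial $1,000 increments; reduction = 35 × $40 = $1,400, leaving $600.
Renter's Relief Credit: $333,650 is at or above $323,900, so the credit is $0.
Total: $463 + $0 + $600 + $0 = $1,063.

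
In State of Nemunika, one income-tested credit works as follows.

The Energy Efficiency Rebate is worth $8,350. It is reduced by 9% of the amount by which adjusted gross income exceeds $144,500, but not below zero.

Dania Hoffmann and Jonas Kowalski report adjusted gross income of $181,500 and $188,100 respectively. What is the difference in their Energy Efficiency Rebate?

$594

Dania ($181,500): Energy Efficiency Rebate: 9% of the $37,000 excess over $144,500 is $3,330; credit = $8,350 − $3,330 = $5,020.
Jonas ($188,100): Energy Efficiency Rebate: 9% of the $43,600 excess over $144,500 is $3,924; credit = $8,350 − $3,924 = $4,426.
Difference: |$5,020 − $4,426| = $594.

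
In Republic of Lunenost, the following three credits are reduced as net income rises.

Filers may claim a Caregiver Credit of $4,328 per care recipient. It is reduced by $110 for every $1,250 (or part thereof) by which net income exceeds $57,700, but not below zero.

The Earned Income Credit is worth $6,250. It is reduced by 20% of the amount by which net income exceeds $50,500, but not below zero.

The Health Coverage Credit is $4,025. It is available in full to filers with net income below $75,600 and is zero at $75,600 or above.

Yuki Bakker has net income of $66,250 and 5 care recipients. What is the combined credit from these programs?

Caregiver Credit: base = 5 × $4,328 = $21,640. income exceeds $57,700 by $8,550, which is 7 full-or-partial $1,250 increments; reduction = 7 × $110 = $770, leaving $20,870.
Earned Income Credit: 20% of the $15,750 excess over $50,500 is $3,150; credit = $6,250 − $3,150 = $3,100.
Health Coverage Credit: $66,250 is below the $75,600 cutoff, so the full $4,025 applies.
Total: $20,870 + $3,100 + $4,025 = $27,995.

$27,995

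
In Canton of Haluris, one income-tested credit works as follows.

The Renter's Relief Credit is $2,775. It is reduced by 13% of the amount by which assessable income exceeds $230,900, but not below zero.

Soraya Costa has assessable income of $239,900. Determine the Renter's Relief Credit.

$1,605

Renter's Relief Credit: 13% of the $9,000 excess over $230,900 is $1,170; credit = $2,775 − $1,170 = $1,605.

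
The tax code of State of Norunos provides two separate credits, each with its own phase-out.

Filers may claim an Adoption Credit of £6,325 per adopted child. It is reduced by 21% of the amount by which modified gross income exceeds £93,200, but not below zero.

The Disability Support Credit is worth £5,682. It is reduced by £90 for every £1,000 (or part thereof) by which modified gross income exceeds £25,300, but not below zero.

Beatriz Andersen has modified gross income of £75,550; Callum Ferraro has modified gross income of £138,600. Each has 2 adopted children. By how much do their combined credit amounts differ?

£10,626

Beatriz (£75,550): Adoption Credit: base = 2 × £6,325 = £12,650. £75,550 is at or below the £93,200 threshold, so the full £12,650 applies. Disability Support Credit: income exceeds £25,300 by £50,250, which is 51 full-or-partial £1,000 increments; reduction = 51 × £90 = £4,590, leaving £1,092. total £12,650 + £1,092 = £13,742
Callum (£138,600): Adoption Credit: base = 2 × £6,325 = £12,650. 21% of the £45,400 excess over £93,200 is £9,534; credit = £12,650 − £9,534 = £3,116. Disability Support Credit: income exceeds £25,300 by £113,300 → 114 increments × £90 = £10,260 ≥ base, so the credit is £0. total £3,116 + £0 = £3,116
Difference: |£13,742 − £3,116| = £10,626.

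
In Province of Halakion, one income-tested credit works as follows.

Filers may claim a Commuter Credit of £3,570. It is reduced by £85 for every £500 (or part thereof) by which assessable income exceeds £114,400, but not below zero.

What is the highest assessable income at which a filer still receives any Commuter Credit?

After 41 increments the reduction is 41 × £85 = £3,485, leaving £85; one more increment wipes it out. Increment 41 ends at excess 41 × £500 = £20,500, so the highest qualifying income is £114,400 + £20,500 = £134,900.

£134,900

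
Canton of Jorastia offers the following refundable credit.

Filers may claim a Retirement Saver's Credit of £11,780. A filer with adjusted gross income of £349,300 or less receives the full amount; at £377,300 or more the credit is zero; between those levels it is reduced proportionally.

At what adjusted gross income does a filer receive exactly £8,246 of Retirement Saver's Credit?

£357,700

£8,246 is 8,246/11,780 of the full £11,780, so 3,534/11,780 of the £28,000 range has been used: income = £349,300 + £28,000 × 3,534/11,780 = £357,700.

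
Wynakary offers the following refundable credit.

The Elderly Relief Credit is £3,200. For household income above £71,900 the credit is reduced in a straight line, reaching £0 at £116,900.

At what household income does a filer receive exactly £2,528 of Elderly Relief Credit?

£81,350

£2,528 is 2,528/3,200 of the full £3,200, so 672/3,200 of the £45,000 range has been used: income = £71,900 + £45,000 × 672/3,200 = £81,350.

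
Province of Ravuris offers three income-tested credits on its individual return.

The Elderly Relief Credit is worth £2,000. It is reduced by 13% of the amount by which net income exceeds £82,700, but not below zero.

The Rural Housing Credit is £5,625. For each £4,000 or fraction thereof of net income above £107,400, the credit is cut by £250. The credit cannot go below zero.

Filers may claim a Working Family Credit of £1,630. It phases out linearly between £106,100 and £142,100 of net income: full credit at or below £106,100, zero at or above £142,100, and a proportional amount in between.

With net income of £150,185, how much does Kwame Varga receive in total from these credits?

Elderly Relief Credit: 13% of the £67,485 excess over £82,700 is £8,773.05 ≥ base, so the credit is £0.
Rural Housing Credit: income exceeds £107,400 by £42,785, which is 11 full-or-partial £4,000 increments; reduction = 11 × £250 = £2,750, leaving £2,875.
Working Family Credit: £150,185 is at or above £142,100, so the credit is £0.
Total: £0 + £2,875 + £0 = £2,875.

£2,875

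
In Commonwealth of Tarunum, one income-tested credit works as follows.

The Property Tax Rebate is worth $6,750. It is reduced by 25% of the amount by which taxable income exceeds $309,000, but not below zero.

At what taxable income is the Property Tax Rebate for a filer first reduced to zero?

The credit falls by 25% of each dollar above $309,000, so it reaches zero when the excess is $6,750 / 25% = $27,000: income = $309,000 + $27,000 = $336,000.

$336,000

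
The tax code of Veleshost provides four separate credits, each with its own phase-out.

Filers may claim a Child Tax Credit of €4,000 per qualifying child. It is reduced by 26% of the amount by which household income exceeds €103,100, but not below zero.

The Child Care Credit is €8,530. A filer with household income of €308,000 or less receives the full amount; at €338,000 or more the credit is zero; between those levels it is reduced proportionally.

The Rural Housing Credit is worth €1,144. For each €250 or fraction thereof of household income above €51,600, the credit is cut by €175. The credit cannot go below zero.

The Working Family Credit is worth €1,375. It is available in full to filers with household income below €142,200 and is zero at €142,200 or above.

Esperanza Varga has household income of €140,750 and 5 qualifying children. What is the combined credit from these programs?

Child Tax Credit: base = 5 × €4,000 = €20,000. 26% of the €37,650 excess over €103,100 is €9,789; credit = €20,000 − €9,789 = €10,211.
Child Care Credit: €140,750 is at or below the €308,000 threshold, so the full €8,530 applies.
Rural Housing Credit: income exceeds €51,600 by €89,150 → 357 increments × €175 = €62,475 ≥ base, so the credit is €0.
Working Family Credit: €140,750 is below the €142,200 cutoff, so the full €1,375 applies.
Total: €10,211 + €8,530 + €0 + €1,375 = €20,116.

€20,116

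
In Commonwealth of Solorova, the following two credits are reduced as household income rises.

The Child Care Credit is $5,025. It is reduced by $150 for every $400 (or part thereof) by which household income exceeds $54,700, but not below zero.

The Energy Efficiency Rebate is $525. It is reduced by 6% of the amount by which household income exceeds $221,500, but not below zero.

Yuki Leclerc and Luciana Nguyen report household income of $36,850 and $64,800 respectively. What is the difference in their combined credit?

Yuki ($36,850): Child Care Credit: $36,850 is at or below the $54,700 threshold, so the full $5,025 applies. Energy Efficiency Rebate: $36,850 is at or below the $221,500 threshold, so the full $525 applies. total $5,025 + $525 = $5,550
Luciana ($64,800): Child Care Credit: income exceeds $54,700 by $10,100, which is 26 full-or-partial $400 increments; reduction = 26 × $150 = $3,900, leaving $1,125. Energy Efficiency Rebate: $64,800 is at or below the $221,500 threshold, so the full $525 applies. total $1,125 + $525 = $1,650
Difference: |$5,550 − $1,650| = $3,900.

$3,900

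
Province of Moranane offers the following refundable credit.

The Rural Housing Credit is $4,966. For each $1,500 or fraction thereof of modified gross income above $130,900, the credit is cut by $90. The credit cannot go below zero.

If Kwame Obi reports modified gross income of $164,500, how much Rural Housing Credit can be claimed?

Rural Housing Credit: income exceeds $130,900 by $33,600, which is 23 full-or-partial $1,500 increments; reduction = 23 × $90 = $2,070, leaving $2,896.

$2,896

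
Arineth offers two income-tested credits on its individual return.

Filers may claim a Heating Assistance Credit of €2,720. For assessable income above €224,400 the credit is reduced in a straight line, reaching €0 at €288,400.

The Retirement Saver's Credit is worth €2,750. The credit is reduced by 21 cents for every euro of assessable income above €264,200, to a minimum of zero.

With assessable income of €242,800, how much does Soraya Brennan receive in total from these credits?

€4,688

Heating Assistance Credit: €242,800 is €18,400 into a €64,000 phase-out range, leaving 45,600/64,000 of the credit: €2,720 × 45,600/64,000 = €1,938.
Retirement Saver's Credit: €242,800 is at or below the €264,200 threshold, so the full €2,750 applies.
Total: €1,938 + €2,750 = €4,688.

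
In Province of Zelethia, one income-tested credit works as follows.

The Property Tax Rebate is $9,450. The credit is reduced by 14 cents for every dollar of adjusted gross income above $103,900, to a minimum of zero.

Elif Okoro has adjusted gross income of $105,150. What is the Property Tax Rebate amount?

Property Tax Rebate: 14% of the $1,250 excess over $103,900 is $175; credit = $9,450 − $175 = $9,275.

$9,275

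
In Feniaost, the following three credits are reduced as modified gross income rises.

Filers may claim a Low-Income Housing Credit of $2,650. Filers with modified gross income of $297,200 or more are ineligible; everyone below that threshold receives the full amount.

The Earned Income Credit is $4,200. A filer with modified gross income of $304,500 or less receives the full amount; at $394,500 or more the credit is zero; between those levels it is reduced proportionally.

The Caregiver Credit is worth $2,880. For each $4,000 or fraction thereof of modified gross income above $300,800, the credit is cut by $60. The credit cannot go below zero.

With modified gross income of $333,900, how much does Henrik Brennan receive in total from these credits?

Low-Income Housing Credit: $333,900 meets or exceeds the $297,200 cutoff, so the credit is $0.
Earned Income Credit: $333,900 is $29,400 into a $90,000 phase-out range, leaving 60,600/90,000 of the credit: $4,200 × 60,600/90,000 = $2,828.
Caregiver Credit: income exceeds $300,800 by $33,100, which is 9 full-or-partial $4,000 increments; reduction = 9 × $60 = $540, leaving $2,340.
Total: $0 + $2,828 + $2,340 = $5,168.

$5,168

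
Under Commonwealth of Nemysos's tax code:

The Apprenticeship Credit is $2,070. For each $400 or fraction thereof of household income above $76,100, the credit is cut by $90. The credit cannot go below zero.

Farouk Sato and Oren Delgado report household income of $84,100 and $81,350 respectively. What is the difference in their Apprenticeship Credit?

Farouk ($84,100): Apprenticeship Credit: income exceeds $76,100 by $8,000, which is 20 full-or-partial $400 increments; reduction = 20 × $90 = $1,800, leaving $270.
Oren ($81,350): Apprenticeship Credit: income exceeds $76,100 by $5,250, which is 14 full-or-partial $400 increments; reduction = 14 × $90 = $1,260, leaving $810.
Difference: |$270 − $810| = $540.

$540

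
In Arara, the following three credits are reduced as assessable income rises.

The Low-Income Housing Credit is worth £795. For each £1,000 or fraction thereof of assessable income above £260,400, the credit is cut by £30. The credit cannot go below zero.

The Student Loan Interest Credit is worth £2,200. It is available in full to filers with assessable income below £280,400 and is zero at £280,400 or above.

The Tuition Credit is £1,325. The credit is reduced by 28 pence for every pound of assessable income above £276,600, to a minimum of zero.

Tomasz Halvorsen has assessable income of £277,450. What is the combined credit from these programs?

£3,542

Low-Income Housing Credit: income exceeds £260,400 by £17,050, which is 18 full-or-partial £1,000 increments; reduction = 18 × £30 = £540, leaving £255.
Student Loan Interest Credit: £277,450 is below the £280,400 cutoff, so the full £2,200 applies.
Tuition Credit: 28% of the £850 excess over £276,600 is £238; credit = £1,325 − £238 = £1,087.
Total: £255 + £2,200 + £1,087 = £3,542.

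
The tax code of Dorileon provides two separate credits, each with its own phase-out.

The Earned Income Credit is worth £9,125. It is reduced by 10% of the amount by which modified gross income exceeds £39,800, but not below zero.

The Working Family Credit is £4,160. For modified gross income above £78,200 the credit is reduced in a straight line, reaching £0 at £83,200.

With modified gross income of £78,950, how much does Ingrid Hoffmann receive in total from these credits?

Earned Income Credit: 10% of the £39,150 excess over £39,800 is £3,915; credit = £9,125 − £3,915 = £5,210.
Working Family Credit: £78,950 is £750 into a £5,000 phase-out range, leaving 4,250/5,000 of the credit: £4,160 × 4,250/5,000 = £3,536.
Total: £5,210 + £3,536 = £8,746.

£8,746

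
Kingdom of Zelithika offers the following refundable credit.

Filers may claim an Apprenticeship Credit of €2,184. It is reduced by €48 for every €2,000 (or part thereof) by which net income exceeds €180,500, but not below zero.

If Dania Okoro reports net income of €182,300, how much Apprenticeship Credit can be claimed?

€2,136

Apprenticeship Credit: income exceeds €180,500 by €1,800, which is 1 full-or-partial €2,000 increment; reduction = 1 × €48 = €48, leaving €2,136.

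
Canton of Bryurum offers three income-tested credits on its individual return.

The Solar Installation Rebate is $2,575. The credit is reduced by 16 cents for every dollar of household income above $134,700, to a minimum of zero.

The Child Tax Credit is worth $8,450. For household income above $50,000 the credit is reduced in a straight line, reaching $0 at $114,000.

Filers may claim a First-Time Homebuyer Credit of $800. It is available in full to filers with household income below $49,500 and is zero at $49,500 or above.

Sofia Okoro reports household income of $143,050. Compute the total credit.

$1,239

Solar Installation Rebate: 16% of the $8,350 excess over $134,700 is $1,336; credit = $2,575 − $1,336 = $1,239.
Child Tax Credit: $143,050 is at or above $114,000, so the credit is $0.
First-Time Homebuyer Credit: $143,050 meets or exceeds the $49,500 cutoff, so the credit is $0.
Total: $1,239 + $0 + $0 = $1,239.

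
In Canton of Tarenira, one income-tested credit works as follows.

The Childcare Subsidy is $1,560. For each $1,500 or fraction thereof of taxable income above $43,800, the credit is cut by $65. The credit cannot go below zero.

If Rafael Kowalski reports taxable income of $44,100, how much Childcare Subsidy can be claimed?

Childcare Subsidy: income exceeds $43,800 by $300, which is 1 full-or-partial $1,500 increment; reduction = 1 × $65 = $65, leaving $1,495.

$1,495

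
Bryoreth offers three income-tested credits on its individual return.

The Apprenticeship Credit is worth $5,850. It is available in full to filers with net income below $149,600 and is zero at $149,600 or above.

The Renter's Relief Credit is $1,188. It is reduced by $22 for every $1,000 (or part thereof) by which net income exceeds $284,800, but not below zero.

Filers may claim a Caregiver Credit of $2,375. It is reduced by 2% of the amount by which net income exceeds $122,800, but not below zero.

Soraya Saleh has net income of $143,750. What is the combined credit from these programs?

$8,994

Apprenticeship Credit: $143,750 is below the $149,600 cutoff, so the full $5,850 applies.
Renter's Relief Credit: $143,750 is at or below the $284,800 threshold, so the full $1,188 applies.
Caregiver Credit: 2% of the $20,950 excess over $122,800 is $419; credit = $2,375 − $419 = $1,956.
Total: $5,850 + $1,188 + $1,956 = $8,994.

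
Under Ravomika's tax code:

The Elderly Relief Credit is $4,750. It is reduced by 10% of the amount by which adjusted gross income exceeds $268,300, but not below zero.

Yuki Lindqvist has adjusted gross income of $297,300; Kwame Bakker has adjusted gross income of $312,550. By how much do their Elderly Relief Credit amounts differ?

Yuki ($297,300): Elderly Relief Credit: 10% of the $29,000 excess over $268,300 is $2,900; credit = $4,750 − $2,900 = $1,850.
Kwame ($312,550): Elderly Relief Credit: 10% of the $44,250 excess over $268,300 is $4,425; credit = $4,750 − $4,425 = $325.
Difference: |$1,850 − $325| = $1,525.

$1,525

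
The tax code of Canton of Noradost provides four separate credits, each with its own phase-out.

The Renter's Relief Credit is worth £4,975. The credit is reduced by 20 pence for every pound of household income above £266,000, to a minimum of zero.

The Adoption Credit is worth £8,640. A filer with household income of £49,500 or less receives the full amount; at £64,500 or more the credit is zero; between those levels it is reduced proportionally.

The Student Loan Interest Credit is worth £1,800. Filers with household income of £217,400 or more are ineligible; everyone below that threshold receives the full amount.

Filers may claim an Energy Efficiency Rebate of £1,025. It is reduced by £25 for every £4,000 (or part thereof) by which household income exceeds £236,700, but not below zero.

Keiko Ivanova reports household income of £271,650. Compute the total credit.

Renter's Relief Credit: 20% of the £5,650 excess over £266,000 is £1,130; credit = £4,975 − £1,130 = £3,845.
Adoption Credit: £271,650 is at or above £64,500, so the credit is £0.
Student Loan Interest Credit: £271,650 meets or exceeds the £217,400 cutoff, so the credit is £0.
Energy Efficiency Rebate: income exceeds £236,700 by £34,950, which is 9 full-or-partial £4,000 increments; reduction = 9 × £25 = £225, leaving £800.
Total: £3,845 + £0 + £0 + £800 = £4,645.

£4,645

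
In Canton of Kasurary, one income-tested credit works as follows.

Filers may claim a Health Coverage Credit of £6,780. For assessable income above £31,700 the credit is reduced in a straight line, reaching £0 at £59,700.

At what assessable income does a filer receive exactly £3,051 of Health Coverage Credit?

£3,051 is 3,051/6,780 of the full £6,780, so 3,729/6,780 of the £28,000 range has been used: income = £31,700 + £28,000 × 3,729/6,780 = £47,100.

£47,100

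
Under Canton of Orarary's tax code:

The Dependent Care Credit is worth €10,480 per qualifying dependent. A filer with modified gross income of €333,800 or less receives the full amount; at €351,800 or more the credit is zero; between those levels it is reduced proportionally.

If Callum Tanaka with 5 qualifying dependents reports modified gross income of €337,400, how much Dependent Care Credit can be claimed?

€41,920

Dependent Care Credit: base = 5 × €10,480 = €52,400. €337,400 is €3,600 into a €18,000 phase-out range, leaving 14,400/18,000 of the credit: €52,400 × 14,400/18,000 = €41,920.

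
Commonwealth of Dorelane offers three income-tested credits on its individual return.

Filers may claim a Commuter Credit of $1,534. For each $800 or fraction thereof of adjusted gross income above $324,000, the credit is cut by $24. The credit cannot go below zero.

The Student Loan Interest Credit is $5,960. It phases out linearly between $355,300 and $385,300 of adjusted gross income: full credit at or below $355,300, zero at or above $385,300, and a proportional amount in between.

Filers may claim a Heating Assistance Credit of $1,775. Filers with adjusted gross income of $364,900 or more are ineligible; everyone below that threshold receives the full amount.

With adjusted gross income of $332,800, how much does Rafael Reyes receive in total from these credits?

$9,005

Commuter Credit: income exceeds $324,000 by $8,800, which is 11 full-or-partial $800 increments; reduction = 11 × $24 = $264, leaving $1,270.
Student Loan Interest Credit: $332,800 is at or below the $355,300 threshold, so the full $5,960 applies.
Heating Assistance Credit: $332,800 is below the $364,900 cutoff, so the full $1,775 applies.
Total: $1,270 + $5,960 + $1,775 = $9,005.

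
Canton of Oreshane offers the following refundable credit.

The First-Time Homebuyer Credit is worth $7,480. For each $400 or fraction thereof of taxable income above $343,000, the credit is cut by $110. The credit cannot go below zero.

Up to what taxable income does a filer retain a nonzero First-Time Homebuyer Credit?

$369,800

After 67 increments the reduction is 67 × $110 = $7,370, leaving $110; one more increment wipes it out. Increment 67 ends at excess 67 × $400 = $26,800, so the highest qualifying income is $343,000 + $26,800 = $369,800.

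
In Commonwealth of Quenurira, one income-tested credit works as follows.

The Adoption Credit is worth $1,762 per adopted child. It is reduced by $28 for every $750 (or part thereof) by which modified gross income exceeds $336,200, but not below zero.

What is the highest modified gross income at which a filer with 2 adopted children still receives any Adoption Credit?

Full credit = 2 × $1,762 = $3,524.
After 125 increments the reduction is 125 × $28 = $3,500, leaving $24; one more increment wipes it out. Increment 125 ends at excess 125 × $750 = $93,750, so the highest qualifying income is $336,200 + $93,750 = $429,950.

$429,950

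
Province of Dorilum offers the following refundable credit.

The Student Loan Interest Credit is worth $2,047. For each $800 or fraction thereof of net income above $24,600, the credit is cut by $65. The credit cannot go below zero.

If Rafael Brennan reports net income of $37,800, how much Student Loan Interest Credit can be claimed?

Student Loan Interest Credit: income exceeds $24,600 by $13,200, which is 17 full-or-partial $800 increments; reduction = 17 × $65 = $1,105, leaving $942.

$942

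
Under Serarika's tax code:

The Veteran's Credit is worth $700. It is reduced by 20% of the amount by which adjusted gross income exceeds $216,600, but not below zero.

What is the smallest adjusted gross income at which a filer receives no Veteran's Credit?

The credit falls by 20% of each dollar above $216,600, so it reaches zero when the excess is $700 / 20% = $3,500: income = $216,600 + $3,500 = $220,100.

$220,100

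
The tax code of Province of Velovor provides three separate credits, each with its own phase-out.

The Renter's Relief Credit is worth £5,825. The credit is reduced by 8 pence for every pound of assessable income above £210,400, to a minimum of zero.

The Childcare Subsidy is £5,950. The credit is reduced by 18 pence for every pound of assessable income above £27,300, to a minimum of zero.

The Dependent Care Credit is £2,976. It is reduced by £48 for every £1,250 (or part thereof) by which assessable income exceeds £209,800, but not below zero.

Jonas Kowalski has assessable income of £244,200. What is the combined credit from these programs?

£4,753

Renter's Relief Credit: 8% of the £33,800 excess over £210,400 is £2,704; credit = £5,825 − £2,704 = £3,121.
Childcare Subsidy: 18% of the £216,900 excess over £27,300 is £39,042 ≥ base, so the credit is £0.
Dependent Care Credit: income exceeds £209,800 by £34,400, which is 28 full-or-partial £1,250 increments; reduction = 28 × £48 = £1,344, leaving £1,632.
Total: £3,121 + £0 + £1,632 = £4,753.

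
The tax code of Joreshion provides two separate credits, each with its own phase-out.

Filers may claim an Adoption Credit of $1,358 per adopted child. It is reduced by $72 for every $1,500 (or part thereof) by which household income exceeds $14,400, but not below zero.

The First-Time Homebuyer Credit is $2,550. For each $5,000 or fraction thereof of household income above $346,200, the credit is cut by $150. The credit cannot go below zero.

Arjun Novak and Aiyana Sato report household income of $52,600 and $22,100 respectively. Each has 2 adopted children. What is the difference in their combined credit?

$1,440

Arjun ($52,600): Adoption Credit: base = 2 × $1,358 = $2,716. income exceeds $14,400 by $38,200, which is 26 full-or-partial $1,500 increments; reduction = 26 × $72 = $1,872, leaving $844. First-Time Homebuyer Credit: $52,600 is at or below the $346,200 threshold, so the full $2,550 applies. total $844 + $2,550 = $3,394
Aiyana ($22,100): Adoption Credit: base = 2 × $1,358 = $2,716. income exceeds $14,400 by $7,700, which is 6 full-or-partial $1,500 increments; reduction = 6 × $72 = $432, leaving $2,284. First-Time Homebuyer Credit: $22,100 is at or below the $346,200 threshold, so the full $2,550 applies. total $2,284 + $2,550 = $4,834
Difference: |$3,394 − $4,834| = $1,440.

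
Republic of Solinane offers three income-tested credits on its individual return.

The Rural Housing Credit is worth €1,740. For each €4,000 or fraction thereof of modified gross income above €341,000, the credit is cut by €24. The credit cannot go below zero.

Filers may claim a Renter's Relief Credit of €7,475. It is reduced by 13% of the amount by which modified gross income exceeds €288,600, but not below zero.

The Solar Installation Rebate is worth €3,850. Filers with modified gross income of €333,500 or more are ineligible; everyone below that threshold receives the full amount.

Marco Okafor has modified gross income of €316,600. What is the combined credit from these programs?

Rural Housing Credit: €316,600 is at or below the €341,000 threshold, so the full €1,740 applies.
Renter's Relief Credit: 13% of the €28,000 excess over €288,600 is €3,640; credit = €7,475 − €3,640 = €3,835.
Solar Installation Rebate: €316,600 is below the €333,500 cutoff, so the full €3,850 applies.
Total: €1,740 + €3,835 + €3,850 = €9,425.

€9,425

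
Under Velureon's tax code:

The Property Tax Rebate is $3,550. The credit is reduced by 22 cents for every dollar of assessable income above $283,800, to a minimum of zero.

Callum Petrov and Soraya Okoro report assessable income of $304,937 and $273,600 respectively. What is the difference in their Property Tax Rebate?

Callum ($304,937): Property Tax Rebate: 22% of the $21,137 excess over $283,800 is $4,650.14 ≥ base, so the credit is $0.
Soraya ($273,600): Property Tax Rebate: $273,600 is at or below the $283,800 threshold, so the full $3,550 applies.
Difference: |$0 − $3,550| = $3,550.

$3,550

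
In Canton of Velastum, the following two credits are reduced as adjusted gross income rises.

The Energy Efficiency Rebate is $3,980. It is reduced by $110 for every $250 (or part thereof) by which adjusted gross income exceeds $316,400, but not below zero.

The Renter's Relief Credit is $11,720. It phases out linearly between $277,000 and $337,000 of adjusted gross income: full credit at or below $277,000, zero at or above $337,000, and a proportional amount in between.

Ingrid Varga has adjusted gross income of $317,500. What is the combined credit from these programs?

$7,239

Energy Efficiency Rebate: income exceeds $316,400 by $1,100, which is 5 full-or-partial $250 increments; reduction = 5 × $110 = $550, leaving $3,430.
Renter's Relief Credit: $317,500 is $40,500 into a $60,000 phase-out range, leaving 19,500/60,000 of the credit: $11,720 × 19,500/60,000 = $3,809.
Total: $3,430 + $3,809 = $7,239.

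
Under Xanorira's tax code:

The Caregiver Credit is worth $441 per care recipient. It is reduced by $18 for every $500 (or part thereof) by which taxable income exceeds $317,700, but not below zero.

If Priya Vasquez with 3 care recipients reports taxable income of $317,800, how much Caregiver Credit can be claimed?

Caregiver Credit: base = 3 × $441 = $1,323. income exceeds $317,700 by $100, which is 1 full-or-partial $500 increment; reduction = 1 × $18 = $18, leaving $1,305.

$1,305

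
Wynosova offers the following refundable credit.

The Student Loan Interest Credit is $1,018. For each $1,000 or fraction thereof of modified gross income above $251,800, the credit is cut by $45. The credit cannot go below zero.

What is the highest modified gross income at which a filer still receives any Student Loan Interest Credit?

$273,800

After 22 increments the reduction is 22 × $45 = $990, leaving $28; one more increment wipes it out. Increment 22 ends at excess 22 × $1,000 = $22,000, so the highest qualifying income is $251,800 + $22,000 = $273,800.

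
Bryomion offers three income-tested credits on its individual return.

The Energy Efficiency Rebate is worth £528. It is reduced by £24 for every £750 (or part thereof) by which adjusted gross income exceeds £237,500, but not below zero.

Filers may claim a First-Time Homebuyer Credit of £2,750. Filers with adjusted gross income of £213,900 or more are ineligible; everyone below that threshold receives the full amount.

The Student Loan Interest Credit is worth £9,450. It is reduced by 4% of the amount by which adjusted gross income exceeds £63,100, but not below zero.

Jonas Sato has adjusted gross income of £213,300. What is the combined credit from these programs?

£6,720

Energy Efficiency Rebate: £213,300 is at or below the £237,500 threshold, so the full £528 applies.
First-Time Homebuyer Credit: £213,300 is below the £213,900 cutoff, so the full £2,750 applies.
Student Loan Interest Credit: 4% of the £150,200 excess over £63,100 is £6,008; credit = £9,450 − £6,008 = £3,442.
Total: £528 + £2,750 + £3,442 = £6,720.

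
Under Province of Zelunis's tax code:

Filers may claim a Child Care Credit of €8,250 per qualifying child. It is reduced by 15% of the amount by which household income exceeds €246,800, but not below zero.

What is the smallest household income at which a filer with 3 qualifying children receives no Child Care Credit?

Full credit = 3 × €8,250 = €24,750.
The credit falls by 15% of each euro above €246,800, so it reaches zero when the excess is €24,750 / 15% = €165,000: income = €246,800 + €165,000 = €411,800.

€411,800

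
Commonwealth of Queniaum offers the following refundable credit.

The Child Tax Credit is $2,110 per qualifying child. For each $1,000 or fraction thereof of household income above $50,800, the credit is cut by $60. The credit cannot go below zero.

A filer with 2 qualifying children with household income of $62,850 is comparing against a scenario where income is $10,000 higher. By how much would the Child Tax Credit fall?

At $62,850 — base = 2 × $2,110 = $4,220. income exceeds $50,800 by $12,050, which is 13 full-or-partial $1,000 increments; reduction = 13 × $60 = $780, leaving $3,440.
At $72,850 — base = 2 × $2,110 = $4,220. income exceeds $50,800 by $22,050, which is 23 full-or-partial $1,000 increments; reduction = 23 × $60 = $1,380, leaving $2,840.
Lost: $3,440 − $2,840 = $600.

$600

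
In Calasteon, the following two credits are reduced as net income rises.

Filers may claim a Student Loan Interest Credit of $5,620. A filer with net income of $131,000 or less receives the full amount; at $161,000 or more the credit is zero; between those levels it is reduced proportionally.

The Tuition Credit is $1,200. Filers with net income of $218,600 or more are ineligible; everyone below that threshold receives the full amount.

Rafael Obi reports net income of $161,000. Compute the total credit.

Student Loan Interest Credit: $161,000 is at or above $161,000, so the credit is $0.
Tuition Credit: $161,000 is below the $218,600 cutoff, so the full $1,200 applies.
Total: $0 + $1,200 = $1,200.

$1,200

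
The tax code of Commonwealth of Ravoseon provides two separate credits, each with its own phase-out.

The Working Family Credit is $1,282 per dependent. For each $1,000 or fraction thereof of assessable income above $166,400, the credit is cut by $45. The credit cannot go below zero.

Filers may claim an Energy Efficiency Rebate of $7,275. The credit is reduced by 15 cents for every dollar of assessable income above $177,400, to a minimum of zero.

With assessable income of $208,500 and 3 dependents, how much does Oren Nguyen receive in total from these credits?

$4,521

Working Family Credit: base = 3 × $1,282 = $3,846. income exceeds $166,400 by $42,100, which is 43 full-or-partial $1,000 increments; reduction = 43 × $45 = $1,935, leaving $1,911.
Energy Efficiency Rebate: 15% of the $31,100 excess over $177,400 is $4,665; credit = $7,275 − $4,665 = $2,610.
Total: $1,911 + $2,610 = $4,521.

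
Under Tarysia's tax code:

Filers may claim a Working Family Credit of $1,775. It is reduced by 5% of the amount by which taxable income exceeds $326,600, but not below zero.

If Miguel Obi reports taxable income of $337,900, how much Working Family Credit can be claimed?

$1,210

Working Family Credit: 5% of the $11,300 excess over $326,600 is $565; credit = $1,775 − $565 = $1,210.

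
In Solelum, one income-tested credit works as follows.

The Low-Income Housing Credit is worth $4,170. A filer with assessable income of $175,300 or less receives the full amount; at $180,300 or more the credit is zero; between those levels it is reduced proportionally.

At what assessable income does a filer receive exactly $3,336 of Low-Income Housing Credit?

$176,300

$3,336 is 3,336/4,170 of the full $4,170, so 834/4,170 of the $5,000 range has been used: income = $175,300 + $5,000 × 834/4,170 = $176,300.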